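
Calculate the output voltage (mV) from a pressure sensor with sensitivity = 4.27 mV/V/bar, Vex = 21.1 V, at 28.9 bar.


Output = sensitivity * Vex * P.
Vout = 4.27 * 21.1 * 28.9
Vout = 90.097 * 28.9
Vout = 2603.8 mV

2603.8 mV


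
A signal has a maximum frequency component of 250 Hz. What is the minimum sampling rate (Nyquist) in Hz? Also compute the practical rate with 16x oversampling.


By Nyquist theorem, fs_min = 2 * fmax.
fs_min = 2 * 250 = 500 Hz
Practical rate = 16 * fs_min = 16 * 500 = 8000 Hz

fs_min = 500 Hz, fs_practical = 8000 Hz


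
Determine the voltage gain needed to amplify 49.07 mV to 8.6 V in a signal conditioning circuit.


Gain = Vout / Vin (converting to same units).
G = 8.6 V / 49.07 mV
G = 8600.0 mV / 49.07 mV
G = 175.26

175.26


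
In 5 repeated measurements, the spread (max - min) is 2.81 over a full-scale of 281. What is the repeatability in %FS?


Repeatability = (spread / full scale) * 100%.
R = (2.81 / 281) * 100
R = 1.0 %FS

1.0 %FS


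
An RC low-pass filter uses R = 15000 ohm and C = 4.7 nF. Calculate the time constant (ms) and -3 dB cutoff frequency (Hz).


Time constant: tau = R * C.
tau = 15000 * 4.70e-09 = 7.05e-05 s
tau = 0.0705 ms
Cutoff frequency: fc = 1 / (2*pi*R*C).
fc = 1 / (2*pi*7.05e-05) = 2257.52 Hz

tau = 0.0705 ms, fc = 2257.52 Hz


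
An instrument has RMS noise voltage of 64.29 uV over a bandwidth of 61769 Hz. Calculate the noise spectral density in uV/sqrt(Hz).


Noise spectral density = Vrms / sqrt(BW).
NSD = 64.29 / sqrt(61769)
NSD = 64.29 / 248.5337
NSD = 0.2587 uV/sqrt(Hz)

0.2587 uV/sqrt(Hz)


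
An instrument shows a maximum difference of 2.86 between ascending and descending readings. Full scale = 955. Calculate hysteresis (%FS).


Hysteresis = (max difference / full scale) * 100%.
H = (2.86 / 955) * 100
H = 0.299 %FS

0.299 %FS


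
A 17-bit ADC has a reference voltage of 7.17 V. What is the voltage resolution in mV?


The resolution (LSB) of an ADC is Vref / 2^n.
LSB = 7.17 / 2^17
LSB = 7.17 / 131072
LSB = 5.47e-05 V = 0.05470276 mV

0.05470276 mV


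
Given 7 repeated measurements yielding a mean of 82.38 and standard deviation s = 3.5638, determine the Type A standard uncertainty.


The standard uncertainty for Type A evaluation is u = s / sqrt(n).
u = 3.5638 / sqrt(7)
u = 3.5638 / 2.6458
u = 1.347

1.347


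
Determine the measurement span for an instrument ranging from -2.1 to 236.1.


Span = upper range - lower range.
Span = 236.1 - (-2.1)
Span = 238.2

238.2


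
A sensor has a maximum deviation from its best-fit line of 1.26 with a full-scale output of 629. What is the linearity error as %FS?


Linearity error = (max deviation / full scale) * 100%.
Linearity = (1.26 / 629) * 100
Linearity = 0.2 %FS

0.2 %FS


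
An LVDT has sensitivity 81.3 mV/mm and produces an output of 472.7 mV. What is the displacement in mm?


Displacement = Vout / sensitivity.
d = 472.7 / 81.3
d = 5.814 mm

5.814 mm


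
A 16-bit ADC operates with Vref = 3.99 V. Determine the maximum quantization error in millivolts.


The maximum quantization error is +/- LSB/2.
LSB = Vref / 2^n = 3.99 / 65536 = 6.088e-05 V
Max error = LSB / 2 = 6.088e-05 / 2 = 3.044e-05 V
Max error = 0.0304 mV

0.0304 mV


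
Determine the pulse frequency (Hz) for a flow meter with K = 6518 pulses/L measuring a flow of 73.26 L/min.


Frequency = K * Q / 60 (converting L/min to L/s).
f = 6518 * 73.26 / 60
f = 477508.68 / 60
f = 7958.48 Hz

7958.48 Hz


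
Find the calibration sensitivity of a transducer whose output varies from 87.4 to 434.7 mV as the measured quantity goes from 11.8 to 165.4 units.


Sensitivity = (y2 - y1) / (x2 - x1).
S = (434.7 - 87.4) / (165.4 - 11.8)
S = 347.3 / 153.6
S = 2.2611 mV/unit

2.2611 mV/unit


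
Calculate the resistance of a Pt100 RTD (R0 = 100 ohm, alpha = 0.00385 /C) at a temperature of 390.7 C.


The RTD equation: Rt = R0 * (1 + alpha * T).
Rt = 100 * (1 + 0.00385 * 390.7)
Rt = 100 * (1 + 1.504195)
Rt = 100 * 2.504195
Rt = 250.42 ohm

250.42 ohm


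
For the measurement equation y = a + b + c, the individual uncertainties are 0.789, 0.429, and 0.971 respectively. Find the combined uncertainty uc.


For a sum of independent quantities, uc = sqrt(u1^2 + u2^2 + u3^2).
uc = sqrt(0.789^2 + 0.429^2 + 0.971^2)
uc = sqrt(0.622521 + 0.184041 + 0.942841)
uc = 1.3226

1.3226


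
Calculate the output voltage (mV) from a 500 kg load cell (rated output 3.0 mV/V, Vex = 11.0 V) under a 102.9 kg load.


Vout = rated_output * Vex * (load / capacity).
Vout = 3.0 * 11.0 * (102.9 / 500)
Vout = 3.0 * 11.0 * 0.2058
Vout = 6.791 mV

6.791 mV


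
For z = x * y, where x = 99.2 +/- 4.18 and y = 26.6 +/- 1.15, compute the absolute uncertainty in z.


For a product z = x*y, the relative uncertainty is:
uz/z = sqrt((ux/x)^2 + (uy/y)^2)
Relative uncertainties: ux/x = 4.18/99.2 = 0.042137
uy/y = 1.15/26.6 = 0.043233
z = 99.2 * 26.6 = 2638.7
uz = 2638.7 * sqrt(0.042137^2 + 0.043233^2) = 159.302

159.302


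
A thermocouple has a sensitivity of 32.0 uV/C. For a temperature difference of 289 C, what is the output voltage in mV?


The thermocouple output V = sensitivity * dT.
V = 32.0 uV/C * 289 C
V = 9248.0 uV
V = 9.248 mV

9.248 mV


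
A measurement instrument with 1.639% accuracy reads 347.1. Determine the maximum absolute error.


Absolute error = (accuracy% / 100) * reading.
Error = (1.639 / 100) * 347.1
Error = 0.01639 * 347.1
Error = 5.689

5.689


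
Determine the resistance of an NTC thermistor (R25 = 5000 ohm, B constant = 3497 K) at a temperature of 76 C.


NTC thermistor equation: Rt = R25 * exp(B * (1/T - 1/T25)).
T in Kelvin: 349.15 K, T25 = 298.15 K
1/T - 1/T25 = 1/349.15 - 1/298.15 = -0.00048992
B * (1/T - 1/T25) = 3497 * -0.00048992 = -1.7132
Rt = 5000 * exp(-1.7132) = 901.4 ohm

901.4 ohm


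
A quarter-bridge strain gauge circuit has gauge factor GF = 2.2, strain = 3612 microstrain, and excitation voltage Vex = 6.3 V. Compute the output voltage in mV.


Quarter bridge output: Vout = (GF * epsilon * Vex) / 4.
Vout = (2.2 * 3612e-6 * 6.3) / 4
Vout = 0.05006232 / 4 V
Vout = 0.01251558 V = 12.5156 mV

12.5156 mV


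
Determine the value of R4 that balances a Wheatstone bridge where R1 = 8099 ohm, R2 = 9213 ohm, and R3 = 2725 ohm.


At balance: R1*R4 = R2*R3, so R4 = R2*R3/R1.
R4 = 9213 * 2725 / 8099
R4 = 25105425 / 8099
R4 = 3099.82 ohm

3099.82 ohm


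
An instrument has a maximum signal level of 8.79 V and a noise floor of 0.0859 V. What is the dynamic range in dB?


Dynamic range = 20 * log10(Vmax / Vnoise).
DR = 20 * log10(8.79 / 0.0859)
DR = 20 * log10(102.33)
DR = 40.2 dB

40.2 dB


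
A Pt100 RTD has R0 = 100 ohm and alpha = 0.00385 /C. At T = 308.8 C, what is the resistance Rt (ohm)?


The RTD equation: Rt = R0 * (1 + alpha * T).
Rt = 100 * (1 + 0.00385 * 308.8)
Rt = 100 * (1 + 1.18888)
Rt = 100 * 2.18888
Rt = 218.888 ohm

218.888 ohm


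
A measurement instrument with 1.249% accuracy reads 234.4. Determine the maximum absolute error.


Absolute error = (accuracy% / 100) * reading.
Error = (1.249 / 100) * 234.4
Error = 0.01249 * 234.4
Error = 2.9277

2.9277


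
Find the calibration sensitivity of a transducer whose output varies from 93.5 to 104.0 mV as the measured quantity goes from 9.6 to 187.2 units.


Sensitivity = (y2 - y1) / (x2 - x1).
S = (104.0 - 93.5) / (187.2 - 9.6)
S = 10.5 / 177.6
S = 0.0591 mV/unit

0.0591 mV/unit


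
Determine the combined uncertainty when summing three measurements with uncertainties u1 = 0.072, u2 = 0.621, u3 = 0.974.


For a sum of independent quantities, uc = sqrt(u1^2 + u2^2 + u3^2).
uc = sqrt(0.072^2 + 0.621^2 + 0.974^2)
uc = sqrt(0.005184 + 0.385641 + 0.948676)
uc = 1.1574

1.1574


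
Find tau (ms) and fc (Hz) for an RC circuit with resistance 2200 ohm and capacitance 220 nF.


Time constant: tau = R * C.
tau = 2200 * 2.20e-07 = 0.000484 s
tau = 0.484 ms
Cutoff frequency: fc = 1 / (2*pi*R*C).
fc = 1 / (2*pi*0.000484) = 328.83 Hz

tau = 0.484 ms, fc = 328.83 Hz


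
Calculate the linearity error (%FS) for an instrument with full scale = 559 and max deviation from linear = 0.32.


Linearity error = (max deviation / full scale) * 100%.
Linearity = (0.32 / 559) * 100
Linearity = 0.057 %FS

0.057 %FS


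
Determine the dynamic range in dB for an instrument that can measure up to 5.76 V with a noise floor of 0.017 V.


Dynamic range = 20 * log10(Vmax / Vnoise).
DR = 20 * log10(5.76 / 0.017)
DR = 20 * log10(338.82)
DR = 50.6 dB

50.6 dB


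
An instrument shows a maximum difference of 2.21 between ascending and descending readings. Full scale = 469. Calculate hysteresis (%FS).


Hysteresis = (max difference / full scale) * 100%.
H = (2.21 / 469) * 100
H = 0.471 %FS

0.471 %FS


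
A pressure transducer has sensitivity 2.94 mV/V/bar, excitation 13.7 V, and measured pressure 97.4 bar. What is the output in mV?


Output = sensitivity * Vex * P.
Vout = 2.94 * 13.7 * 97.4
Vout = 40.278 * 97.4
Vout = 3923.08 mV

3923.08 mV


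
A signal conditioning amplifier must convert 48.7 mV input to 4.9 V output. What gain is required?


Gain = Vout / Vin (converting to same units).
G = 4.9 V / 48.7 mV
G = 4900.0 mV / 48.7 mV
G = 100.62

100.62


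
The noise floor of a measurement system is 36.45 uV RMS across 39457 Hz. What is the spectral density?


Noise spectral density = Vrms / sqrt(BW).
NSD = 36.45 / sqrt(39457)
NSD = 36.45 / 198.6379
NSD = 0.1835 uV/sqrt(Hz)

0.1835 uV/sqrt(Hz)


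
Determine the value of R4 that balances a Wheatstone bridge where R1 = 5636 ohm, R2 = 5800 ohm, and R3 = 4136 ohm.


At balance: R1*R4 = R2*R3, so R4 = R2*R3/R1.
R4 = 5800 * 4136 / 5636
R4 = 23988800 / 5636
R4 = 4256.35 ohm

4256.35 ohm


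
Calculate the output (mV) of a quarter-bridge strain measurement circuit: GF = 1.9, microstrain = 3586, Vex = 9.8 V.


Quarter bridge output: Vout = (GF * epsilon * Vex) / 4.
Vout = (1.9 * 3586e-6 * 9.8) / 4
Vout = 0.06677132 / 4 V
Vout = 0.01669283 V = 16.6928 mV

16.6928 mV


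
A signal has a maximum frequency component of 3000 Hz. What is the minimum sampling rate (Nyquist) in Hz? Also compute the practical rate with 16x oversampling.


By Nyquist theorem, fs_min = 2 * fmax.
fs_min = 2 * 3000 = 6000 Hz
Practical rate = 16 * fs_min = 16 * 6000 = 96000 Hz

fs_min = 6000 Hz, fs_practical = 96000 Hz


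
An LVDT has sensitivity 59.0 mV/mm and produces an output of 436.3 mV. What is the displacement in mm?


Displacement = Vout / sensitivity.
d = 436.3 / 59.0
d = 7.395 mm

7.395 mm


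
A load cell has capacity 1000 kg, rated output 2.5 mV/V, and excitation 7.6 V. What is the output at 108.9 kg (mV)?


Vout = rated_output * Vex * (load / capacity).
Vout = 2.5 * 7.6 * (108.9 / 1000)
Vout = 2.5 * 7.6 * 0.1089
Vout = 2.069 mV

2.069 mV


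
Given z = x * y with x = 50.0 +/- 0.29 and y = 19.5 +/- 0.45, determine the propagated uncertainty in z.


For a product z = x*y, the relative uncertainty is:
uz/z = sqrt((ux/x)^2 + (uy/y)^2)
Relative uncertainties: ux/x = 0.29/50.0 = 0.0058
uy/y = 0.45/19.5 = 0.023077
z = 50.0 * 19.5 = 975.0
uz = 975.0 * sqrt(0.0058^2 + 0.023077^2) = 23.2

23.2


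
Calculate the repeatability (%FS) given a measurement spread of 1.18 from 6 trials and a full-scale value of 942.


Repeatability = (spread / full scale) * 100%.
R = (1.18 / 942) * 100
R = 0.125 %FS

0.125 %FS


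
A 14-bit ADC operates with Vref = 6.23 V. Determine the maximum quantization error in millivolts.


The maximum quantization error is +/- LSB/2.
LSB = Vref / 2^n = 6.23 / 16384 = 0.00038025 V
Max error = LSB / 2 = 0.00038025 / 2 = 0.00019012 V
Max error = 0.1901 mV

0.1901 mV


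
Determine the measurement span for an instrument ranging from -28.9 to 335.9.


Span = upper range - lower range.
Span = 335.9 - (-28.9)
Span = 364.8

364.8


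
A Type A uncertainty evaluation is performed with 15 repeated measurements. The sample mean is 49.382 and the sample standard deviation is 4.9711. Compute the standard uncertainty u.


The standard uncertainty for Type A evaluation is u = s / sqrt(n).
u = 4.9711 / sqrt(15)
u = 4.9711 / 3.873
u = 1.2835

1.2835


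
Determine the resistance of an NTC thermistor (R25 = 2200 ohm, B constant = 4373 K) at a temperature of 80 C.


NTC thermistor equation: Rt = R25 * exp(B * (1/T - 1/T25)).
T in Kelvin: 353.15 K, T25 = 298.15 K
1/T - 1/T25 = 1/353.15 - 1/298.15 = -0.00052236
B * (1/T - 1/T25) = 4373 * -0.00052236 = -2.2843
Rt = 2200 * exp(-2.2843) = 224.1 ohm

224.1 ohm


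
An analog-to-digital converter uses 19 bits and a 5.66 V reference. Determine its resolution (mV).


The resolution (LSB) of an ADC is Vref / 2^n.
LSB = 5.66 / 2^19
LSB = 5.66 / 524288
LSB = 1.08e-05 V = 0.01079559 mV

0.01079559 mV


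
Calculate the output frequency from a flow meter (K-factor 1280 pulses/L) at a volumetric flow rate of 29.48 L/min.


Frequency = K * Q / 60 (converting L/min to L/s).
f = 1280 * 29.48 / 60
f = 37734.4 / 60
f = 628.91 Hz

628.91 Hz


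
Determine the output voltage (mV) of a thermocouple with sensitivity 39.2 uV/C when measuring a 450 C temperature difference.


The thermocouple output V = sensitivity * dT.
V = 39.2 uV/C * 450 C
V = 17640.0 uV
V = 17.64 mV

17.64 mV


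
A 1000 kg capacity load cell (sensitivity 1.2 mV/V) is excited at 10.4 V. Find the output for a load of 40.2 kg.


Vout = rated_output * Vex * (load / capacity).
Vout = 1.2 * 10.4 * (40.2 / 1000)
Vout = 1.2 * 10.4 * 0.0402
Vout = 0.502 mV

0.502 mV


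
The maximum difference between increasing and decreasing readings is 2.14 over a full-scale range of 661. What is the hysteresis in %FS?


Hysteresis = (max difference / full scale) * 100%.
H = (2.14 / 661) * 100
H = 0.324 %FS

0.324 %FS


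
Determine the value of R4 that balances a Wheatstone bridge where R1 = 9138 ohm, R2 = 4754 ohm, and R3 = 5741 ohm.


At balance: R1*R4 = R2*R3, so R4 = R2*R3/R1.
R4 = 4754 * 5741 / 9138
R4 = 27292714 / 9138
R4 = 2986.73 ohm

2986.73 ohm


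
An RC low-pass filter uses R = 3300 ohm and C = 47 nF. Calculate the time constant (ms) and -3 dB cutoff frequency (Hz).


Time constant: tau = R * C.
tau = 3300 * 4.70e-08 = 0.0001551 s
tau = 0.1551 ms
Cutoff frequency: fc = 1 / (2*pi*R*C).
fc = 1 / (2*pi*0.0001551) = 1026.14 Hz

tau = 0.1551 ms, fc = 1026.14 Hz


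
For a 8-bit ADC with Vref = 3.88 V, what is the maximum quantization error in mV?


The maximum quantization error is +/- LSB/2.
LSB = Vref / 2^n = 3.88 / 256 = 0.01515625 V
Max error = LSB / 2 = 0.01515625 / 2 = 0.00757812 V
Max error = 7.5781 mV

7.5781 mV


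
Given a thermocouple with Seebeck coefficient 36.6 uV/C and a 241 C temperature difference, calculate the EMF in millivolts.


The thermocouple output V = sensitivity * dT.
V = 36.6 uV/C * 241 C
V = 8820.6 uV
V = 8.821 mV

8.821 mV


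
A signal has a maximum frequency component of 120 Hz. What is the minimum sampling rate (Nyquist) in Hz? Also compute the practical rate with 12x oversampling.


By Nyquist theorem, fs_min = 2 * fmax.
fs_min = 2 * 120 = 240 Hz
Practical rate = 12 * fs_min = 12 * 240 = 2880 Hz

fs_min = 240 Hz, fs_practical = 2880 Hz


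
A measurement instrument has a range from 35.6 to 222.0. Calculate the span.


Span = upper range - lower range.
Span = 222.0 - (35.6)
Span = 186.4

186.4


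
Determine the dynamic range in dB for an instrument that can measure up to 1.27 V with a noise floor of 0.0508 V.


Dynamic range = 20 * log10(Vmax / Vnoise).
DR = 20 * log10(1.27 / 0.0508)
DR = 20 * log10(25.0)
DR = 27.96 dB

27.96 dB


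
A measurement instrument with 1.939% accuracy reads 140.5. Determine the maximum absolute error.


Absolute error = (accuracy% / 100) * reading.
Error = (1.939 / 100) * 140.5
Error = 0.01939 * 140.5
Error = 2.7243

2.7243


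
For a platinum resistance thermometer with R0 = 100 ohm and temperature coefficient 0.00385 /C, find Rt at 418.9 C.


The RTD equation: Rt = R0 * (1 + alpha * T).
Rt = 100 * (1 + 0.00385 * 418.9)
Rt = 100 * (1 + 1.612765)
Rt = 100 * 2.612765
Rt = 261.276 ohm

261.276 ohm


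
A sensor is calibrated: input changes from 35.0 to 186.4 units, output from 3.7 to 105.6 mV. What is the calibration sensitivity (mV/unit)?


Sensitivity = (y2 - y1) / (x2 - x1).
S = (105.6 - 3.7) / (186.4 - 35.0)
S = 101.9 / 151.4
S = 0.6731 mV/unit

0.6731 mV/unit


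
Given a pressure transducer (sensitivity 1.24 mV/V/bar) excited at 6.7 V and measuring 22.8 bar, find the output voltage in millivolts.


Output = sensitivity * Vex * P.
Vout = 1.24 * 6.7 * 22.8
Vout = 8.308 * 22.8
Vout = 189.42 mV

189.42 mV


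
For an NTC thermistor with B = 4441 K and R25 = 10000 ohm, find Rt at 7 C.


NTC thermistor equation: Rt = R25 * exp(B * (1/T - 1/T25)).
T in Kelvin: 280.15 K, T25 = 298.15 K
1/T - 1/T25 = 1/280.15 - 1/298.15 = 0.0002155
B * (1/T - 1/T25) = 4441 * 0.0002155 = 0.957
Rt = 10000 * exp(0.957) = 26039.6 ohm

26039.6 ohm


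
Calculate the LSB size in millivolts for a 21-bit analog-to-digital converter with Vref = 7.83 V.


The resolution (LSB) of an ADC is Vref / 2^n.
LSB = 7.83 / 2^21
LSB = 7.83 / 2097152
LSB = 3.73e-06 V = 0.00373363 mV

0.00373363 mV


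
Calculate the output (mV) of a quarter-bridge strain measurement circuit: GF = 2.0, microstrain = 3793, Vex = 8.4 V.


Quarter bridge output: Vout = (GF * epsilon * Vex) / 4.
Vout = (2.0 * 3793e-6 * 8.4) / 4
Vout = 0.0637224 / 4 V
Vout = 0.0159306 V = 15.9306 mV

15.9306 mV


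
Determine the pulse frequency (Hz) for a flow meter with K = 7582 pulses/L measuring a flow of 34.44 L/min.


Frequency = K * Q / 60 (converting L/min to L/s).
f = 7582 * 34.44 / 60
f = 261124.08 / 60
f = 4352.07 Hz

4352.07 Hz


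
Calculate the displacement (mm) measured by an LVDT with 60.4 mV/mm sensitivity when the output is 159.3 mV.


Displacement = Vout / sensitivity.
d = 159.3 / 60.4
d = 2.637 mm

2.637 mm


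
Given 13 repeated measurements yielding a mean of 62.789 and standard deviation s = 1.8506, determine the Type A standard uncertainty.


The standard uncertainty for Type A evaluation is u = s / sqrt(n).
u = 1.8506 / sqrt(13)
u = 1.8506 / 3.6056
u = 0.5133

0.5133


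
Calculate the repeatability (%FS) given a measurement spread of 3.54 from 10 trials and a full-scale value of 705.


Repeatability = (spread / full scale) * 100%.
R = (3.54 / 705) * 100
R = 0.502 %FS

0.502 %FS


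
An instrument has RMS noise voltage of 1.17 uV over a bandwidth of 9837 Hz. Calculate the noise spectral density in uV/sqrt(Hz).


Noise spectral density = Vrms / sqrt(BW).
NSD = 1.17 / sqrt(9837)
NSD = 1.17 / 99.1817
NSD = 0.0118 uV/sqrt(Hz)

0.0118 uV/sqrt(Hz)


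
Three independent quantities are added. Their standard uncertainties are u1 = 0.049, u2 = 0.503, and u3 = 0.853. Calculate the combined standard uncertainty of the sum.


For a sum of independent quantities, uc = sqrt(u1^2 + u2^2 + u3^2).
uc = sqrt(0.049^2 + 0.503^2 + 0.853^2)
uc = sqrt(0.002401 + 0.253009 + 0.727609)
uc = 0.9915

0.9915


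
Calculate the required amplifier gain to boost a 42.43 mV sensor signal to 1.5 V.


Gain = Vout / Vin (converting to same units).
G = 1.5 V / 42.43 mV
G = 1500.0 mV / 42.43 mV
G = 35.35

35.35


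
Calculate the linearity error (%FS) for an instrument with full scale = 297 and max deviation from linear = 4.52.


Linearity error = (max deviation / full scale) * 100%.
Linearity = (4.52 / 297) * 100
Linearity = 1.522 %FS

1.522 %FS


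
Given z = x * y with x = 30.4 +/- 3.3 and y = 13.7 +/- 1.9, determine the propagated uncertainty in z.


For a product z = x*y, the relative uncertainty is:
uz/z = sqrt((ux/x)^2 + (uy/y)^2)
Relative uncertainties: ux/x = 3.3/30.4 = 0.108553
uy/y = 1.9/13.7 = 0.138686
z = 30.4 * 13.7 = 416.5
uz = 416.5 * sqrt(0.108553^2 + 0.138686^2) = 73.35

73.35


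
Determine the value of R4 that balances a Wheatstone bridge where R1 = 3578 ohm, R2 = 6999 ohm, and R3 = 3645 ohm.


At balance: R1*R4 = R2*R3, so R4 = R2*R3/R1.
R4 = 6999 * 3645 / 3578
R4 = 25511355 / 3578
R4 = 7130.06 ohm

7130.06 ohm


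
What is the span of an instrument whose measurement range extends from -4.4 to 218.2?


Span = upper range - lower range.
Span = 218.2 - (-4.4)
Span = 222.6

222.6


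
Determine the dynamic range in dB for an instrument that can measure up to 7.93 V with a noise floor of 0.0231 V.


Dynamic range = 20 * log10(Vmax / Vnoise).
DR = 20 * log10(7.93 / 0.0231)
DR = 20 * log10(343.29)
DR = 50.71 dB

50.71 dB


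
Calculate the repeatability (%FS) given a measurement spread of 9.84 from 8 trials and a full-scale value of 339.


Repeatability = (spread / full scale) * 100%.
R = (9.84 / 339) * 100
R = 2.903 %FS

2.903 %FS


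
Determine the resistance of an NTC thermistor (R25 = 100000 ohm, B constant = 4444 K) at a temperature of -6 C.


NTC thermistor equation: Rt = R25 * exp(B * (1/T - 1/T25)).
T in Kelvin: 267.15 K, T25 = 298.15 K
1/T - 1/T25 = 1/267.15 - 1/298.15 = 0.0003892
B * (1/T - 1/T25) = 4444 * 0.0003892 = 1.7296
Rt = 100000 * exp(1.7296) = 563840.0 ohm

563840.0 ohm


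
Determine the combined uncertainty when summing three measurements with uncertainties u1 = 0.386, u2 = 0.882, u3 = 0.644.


For a sum of independent quantities, uc = sqrt(u1^2 + u2^2 + u3^2).
uc = sqrt(0.386^2 + 0.882^2 + 0.644^2)
uc = sqrt(0.148996 + 0.777924 + 0.414736)
uc = 1.1583

1.1583


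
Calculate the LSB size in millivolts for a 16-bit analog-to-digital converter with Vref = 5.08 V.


The resolution (LSB) of an ADC is Vref / 2^n.
LSB = 5.08 / 2^16
LSB = 5.08 / 65536
LSB = 7.751e-05 V = 0.07751465 mV

0.07751465 mV


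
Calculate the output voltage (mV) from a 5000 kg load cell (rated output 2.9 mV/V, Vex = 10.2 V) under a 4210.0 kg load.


Vout = rated_output * Vex * (load / capacity).
Vout = 2.9 * 10.2 * (4210.0 / 5000)
Vout = 2.9 * 10.2 * 0.842
Vout = 24.906 mV

24.906 mV


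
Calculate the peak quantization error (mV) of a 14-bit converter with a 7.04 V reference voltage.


The maximum quantization error is +/- LSB/2.
LSB = Vref / 2^n = 7.04 / 16384 = 0.00042969 V
Max error = LSB / 2 = 0.00042969 / 2 = 0.00021484 V
Max error = 0.2148 mV

0.2148 mV


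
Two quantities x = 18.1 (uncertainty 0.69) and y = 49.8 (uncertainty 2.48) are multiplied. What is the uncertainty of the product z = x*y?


For a product z = x*y, the relative uncertainty is:
uz/z = sqrt((ux/x)^2 + (uy/y)^2)
Relative uncertainties: ux/x = 0.69/18.1 = 0.038122
uy/y = 2.48/49.8 = 0.049799
z = 18.1 * 49.8 = 901.4
uz = 901.4 * sqrt(0.038122^2 + 0.049799^2) = 56.53

56.53


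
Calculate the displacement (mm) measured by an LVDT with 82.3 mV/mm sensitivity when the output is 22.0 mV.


Displacement = Vout / sensitivity.
d = 22.0 / 82.3
d = 0.267 mm

0.267 mm


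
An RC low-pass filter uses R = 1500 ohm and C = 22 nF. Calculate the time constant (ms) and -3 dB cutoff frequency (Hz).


Time constant: tau = R * C.
tau = 1500 * 2.20e-08 = 3.3e-05 s
tau = 0.033 ms
Cutoff frequency: fc = 1 / (2*pi*R*C).
fc = 1 / (2*pi*3.3e-05) = 4822.88 Hz

tau = 0.033 ms, fc = 4822.88 Hz


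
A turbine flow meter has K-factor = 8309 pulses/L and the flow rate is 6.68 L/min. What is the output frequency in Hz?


Frequency = K * Q / 60 (converting L/min to L/s).
f = 8309 * 6.68 / 60
f = 55504.12 / 60
f = 925.07 Hz

925.07 Hz


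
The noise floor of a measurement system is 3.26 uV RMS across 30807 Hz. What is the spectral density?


Noise spectral density = Vrms / sqrt(BW).
NSD = 3.26 / sqrt(30807)
NSD = 3.26 / 175.5192
NSD = 0.0186 uV/sqrt(Hz)

0.0186 uV/sqrt(Hz)


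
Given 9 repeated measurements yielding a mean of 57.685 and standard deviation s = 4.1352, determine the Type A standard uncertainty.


The standard uncertainty for Type A evaluation is u = s / sqrt(n).
u = 4.1352 / sqrt(9)
u = 4.1352 / 3.0
u = 1.3784

1.3784


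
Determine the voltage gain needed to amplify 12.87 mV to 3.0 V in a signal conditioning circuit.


Gain = Vout / Vin (converting to same units).
G = 3.0 V / 12.87 mV
G = 3000.0 mV / 12.87 mV
G = 233.1

233.1


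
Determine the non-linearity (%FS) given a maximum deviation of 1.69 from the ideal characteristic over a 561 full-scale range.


Linearity error = (max deviation / full scale) * 100%.
Linearity = (1.69 / 561) * 100
Linearity = 0.301 %FS

0.301 %FS


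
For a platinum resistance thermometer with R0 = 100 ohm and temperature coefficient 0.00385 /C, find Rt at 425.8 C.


The RTD equation: Rt = R0 * (1 + alpha * T).
Rt = 100 * (1 + 0.00385 * 425.8)
Rt = 100 * (1 + 1.63933)
Rt = 100 * 2.63933
Rt = 263.933 ohm

263.933 ohm


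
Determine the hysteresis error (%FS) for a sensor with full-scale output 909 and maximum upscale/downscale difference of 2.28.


Hysteresis = (max difference / full scale) * 100%.
H = (2.28 / 909) * 100
H = 0.251 %FS

0.251 %FS


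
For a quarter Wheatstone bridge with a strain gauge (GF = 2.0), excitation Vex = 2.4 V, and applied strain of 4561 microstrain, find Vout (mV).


Quarter bridge output: Vout = (GF * epsilon * Vex) / 4.
Vout = (2.0 * 4561e-6 * 2.4) / 4
Vout = 0.0218928 / 4 V
Vout = 0.0054732 V = 5.4732 mV

5.4732 mV


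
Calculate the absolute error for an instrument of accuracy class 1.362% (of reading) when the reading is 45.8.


Absolute error = (accuracy% / 100) * reading.
Error = (1.362 / 100) * 45.8
Error = 0.01362 * 45.8
Error = 0.6238

0.6238


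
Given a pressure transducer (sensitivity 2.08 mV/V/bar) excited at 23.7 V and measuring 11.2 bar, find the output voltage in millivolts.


Output = sensitivity * Vex * P.
Vout = 2.08 * 23.7 * 11.2
Vout = 49.296 * 11.2
Vout = 552.12 mV

552.12 mV


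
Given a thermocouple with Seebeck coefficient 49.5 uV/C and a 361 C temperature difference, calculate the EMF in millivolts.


The thermocouple output V = sensitivity * dT.
V = 49.5 uV/C * 361 C
V = 17869.5 uV
V = 17.869 mV

17.869 mV


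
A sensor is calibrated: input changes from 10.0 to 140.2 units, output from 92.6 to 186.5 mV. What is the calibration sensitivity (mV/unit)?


Sensitivity = (y2 - y1) / (x2 - x1).
S = (186.5 - 92.6) / (140.2 - 10.0)
S = 93.9 / 130.2
S = 0.7212 mV/unit

0.7212 mV/unit


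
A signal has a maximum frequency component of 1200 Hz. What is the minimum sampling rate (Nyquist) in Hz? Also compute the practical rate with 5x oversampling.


By Nyquist theorem, fs_min = 2 * fmax.
fs_min = 2 * 1200 = 2400 Hz
Practical rate = 5 * fs_min = 5 * 2400 = 12000 Hz

fs_min = 2400 Hz, fs_practical = 12000 Hz


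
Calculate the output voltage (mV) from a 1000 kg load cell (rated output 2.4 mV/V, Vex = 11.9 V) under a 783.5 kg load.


Vout = rated_output * Vex * (load / capacity).
Vout = 2.4 * 11.9 * (783.5 / 1000)
Vout = 2.4 * 11.9 * 0.7835
Vout = 22.377 mV

22.377 mV


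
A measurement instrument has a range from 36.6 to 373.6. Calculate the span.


Span = upper range - lower range.
Span = 373.6 - (36.6)
Span = 337.0

337.0


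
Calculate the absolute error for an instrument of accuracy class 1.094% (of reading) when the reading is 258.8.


Absolute error = (accuracy% / 100) * reading.
Error = (1.094 / 100) * 258.8
Error = 0.01094 * 258.8
Error = 2.8313

2.8313


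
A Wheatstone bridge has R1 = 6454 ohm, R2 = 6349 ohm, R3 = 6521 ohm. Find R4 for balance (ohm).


At balance: R1*R4 = R2*R3, so R4 = R2*R3/R1.
R4 = 6349 * 6521 / 6454
R4 = 41401829 / 6454
R4 = 6414.91 ohm

6414.91 ohm


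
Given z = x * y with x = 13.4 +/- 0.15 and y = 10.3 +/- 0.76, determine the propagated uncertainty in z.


For a product z = x*y, the relative uncertainty is:
uz/z = sqrt((ux/x)^2 + (uy/y)^2)
Relative uncertainties: ux/x = 0.15/13.4 = 0.011194
uy/y = 0.76/10.3 = 0.073786
z = 13.4 * 10.3 = 138.0
uz = 138.0 * sqrt(0.011194^2 + 0.073786^2) = 10.301

10.301


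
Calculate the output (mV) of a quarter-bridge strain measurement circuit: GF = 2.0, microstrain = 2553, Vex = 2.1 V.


Quarter bridge output: Vout = (GF * epsilon * Vex) / 4.
Vout = (2.0 * 2553e-6 * 2.1) / 4
Vout = 0.0107226 / 4 V
Vout = 0.00268065 V = 2.6806 mV

2.6806 mV


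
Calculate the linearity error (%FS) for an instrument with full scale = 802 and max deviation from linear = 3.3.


Linearity error = (max deviation / full scale) * 100%.
Linearity = (3.3 / 802) * 100
Linearity = 0.411 %FS

0.411 %FS


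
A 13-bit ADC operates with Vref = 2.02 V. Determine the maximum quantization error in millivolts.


The maximum quantization error is +/- LSB/2.
LSB = Vref / 2^n = 2.02 / 8192 = 0.00024658 V
Max error = LSB / 2 = 0.00024658 / 2 = 0.00012329 V
Max error = 0.1233 mV

0.1233 mV


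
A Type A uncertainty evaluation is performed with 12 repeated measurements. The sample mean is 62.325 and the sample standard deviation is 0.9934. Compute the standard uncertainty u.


The standard uncertainty for Type A evaluation is u = s / sqrt(n).
u = 0.9934 / sqrt(12)
u = 0.9934 / 3.4641
u = 0.2868

0.2868


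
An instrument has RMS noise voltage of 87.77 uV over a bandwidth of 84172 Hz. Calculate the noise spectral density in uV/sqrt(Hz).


Noise spectral density = Vrms / sqrt(BW).
NSD = 87.77 / sqrt(84172)
NSD = 87.77 / 290.1241
NSD = 0.3025 uV/sqrt(Hz)

0.3025 uV/sqrt(Hz)


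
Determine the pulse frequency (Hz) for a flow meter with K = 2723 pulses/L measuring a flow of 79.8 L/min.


Frequency = K * Q / 60 (converting L/min to L/s).
f = 2723 * 79.8 / 60
f = 217295.4 / 60
f = 3621.59 Hz

3621.59 Hz


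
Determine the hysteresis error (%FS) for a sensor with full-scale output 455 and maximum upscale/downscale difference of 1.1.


Hysteresis = (max difference / full scale) * 100%.
H = (1.1 / 455) * 100
H = 0.242 %FS

0.242 %FS


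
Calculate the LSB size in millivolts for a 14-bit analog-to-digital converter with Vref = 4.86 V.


The resolution (LSB) of an ADC is Vref / 2^n.
LSB = 4.86 / 2^14
LSB = 4.86 / 16384
LSB = 0.00029663 V = 0.29663086 mV

0.29663086 mV


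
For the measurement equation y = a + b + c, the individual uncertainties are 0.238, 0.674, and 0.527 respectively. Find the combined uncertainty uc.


For a sum of independent quantities, uc = sqrt(u1^2 + u2^2 + u3^2).
uc = sqrt(0.238^2 + 0.674^2 + 0.527^2)
uc = sqrt(0.056644 + 0.454276 + 0.277729)
uc = 0.8881

0.8881


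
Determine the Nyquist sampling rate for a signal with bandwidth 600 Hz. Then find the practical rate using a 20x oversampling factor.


By Nyquist theorem, fs_min = 2 * fmax.
fs_min = 2 * 600 = 1200 Hz
Practical rate = 20 * fs_min = 20 * 1200 = 24000 Hz

fs_min = 1200 Hz, fs_practical = 24000 Hz


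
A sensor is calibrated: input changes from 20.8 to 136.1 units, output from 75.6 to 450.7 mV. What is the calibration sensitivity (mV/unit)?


Sensitivity = (y2 - y1) / (x2 - x1).
S = (450.7 - 75.6) / (136.1 - 20.8)
S = 375.1 / 115.3
S = 3.2533 mV/unit

3.2533 mV/unit


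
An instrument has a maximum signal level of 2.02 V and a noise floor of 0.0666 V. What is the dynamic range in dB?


Dynamic range = 20 * log10(Vmax / Vnoise).
DR = 20 * log10(2.02 / 0.0666)
DR = 20 * log10(30.33)
DR = 29.64 dB

29.64 dB


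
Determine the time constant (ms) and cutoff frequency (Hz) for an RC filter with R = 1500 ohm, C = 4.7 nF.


Time constant: tau = R * C.
tau = 1500 * 4.70e-09 = 7.05e-06 s
tau = 0.0071 ms
Cutoff frequency: fc = 1 / (2*pi*R*C).
fc = 1 / (2*pi*7.05e-06) = 22575.17 Hz

tau = 0.0071 ms, fc = 22575.17 Hz


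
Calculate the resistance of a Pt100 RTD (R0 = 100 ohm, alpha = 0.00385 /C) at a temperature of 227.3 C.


The RTD equation: Rt = R0 * (1 + alpha * T).
Rt = 100 * (1 + 0.00385 * 227.3)
Rt = 100 * (1 + 0.875105)
Rt = 100 * 1.875105
Rt = 187.511 ohm

187.511 ohm


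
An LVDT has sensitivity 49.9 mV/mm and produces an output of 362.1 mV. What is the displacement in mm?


Displacement = Vout / sensitivity.
d = 362.1 / 49.9
d = 7.257 mm

7.257 mm


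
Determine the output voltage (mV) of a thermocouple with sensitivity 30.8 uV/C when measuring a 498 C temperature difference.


The thermocouple output V = sensitivity * dT.
V = 30.8 uV/C * 498 C
V = 15338.4 uV
V = 15.338 mV

15.338 mV


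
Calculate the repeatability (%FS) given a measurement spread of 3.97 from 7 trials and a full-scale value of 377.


Repeatability = (spread / full scale) * 100%.
R = (3.97 / 377) * 100
R = 1.053 %FS

1.053 %FS


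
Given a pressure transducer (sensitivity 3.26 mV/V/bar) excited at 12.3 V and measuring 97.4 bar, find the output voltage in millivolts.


Output = sensitivity * Vex * P.
Vout = 3.26 * 12.3 * 97.4
Vout = 40.098 * 97.4
Vout = 3905.55 mV

3905.55 mV


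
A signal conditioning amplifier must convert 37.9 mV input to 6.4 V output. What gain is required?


Gain = Vout / Vin (converting to same units).
G = 6.4 V / 37.9 mV
G = 6400.0 mV / 37.9 mV
G = 168.87

168.87


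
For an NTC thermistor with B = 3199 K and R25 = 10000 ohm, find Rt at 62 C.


NTC thermistor equation: Rt = R25 * exp(B * (1/T - 1/T25)).
T in Kelvin: 335.15 K, T25 = 298.15 K
1/T - 1/T25 = 1/335.15 - 1/298.15 = -0.00037028
B * (1/T - 1/T25) = 3199 * -0.00037028 = -1.1845
Rt = 10000 * exp(-1.1845) = 3058.9 ohm

3058.9 ohm


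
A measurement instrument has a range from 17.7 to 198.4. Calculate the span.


Span = upper range - lower range.
Span = 198.4 - (17.7)
Span = 180.7

180.7


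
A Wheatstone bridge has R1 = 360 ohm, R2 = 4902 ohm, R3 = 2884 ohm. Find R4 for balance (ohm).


At balance: R1*R4 = R2*R3, so R4 = R2*R3/R1.
R4 = 4902 * 2884 / 360
R4 = 14137368 / 360
R4 = 39270.47 ohm

39270.47 ohm


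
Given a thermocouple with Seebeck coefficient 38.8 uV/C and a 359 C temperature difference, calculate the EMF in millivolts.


The thermocouple output V = sensitivity * dT.
V = 38.8 uV/C * 359 C
V = 13929.2 uV
V = 13.929 mV

13.929 mV


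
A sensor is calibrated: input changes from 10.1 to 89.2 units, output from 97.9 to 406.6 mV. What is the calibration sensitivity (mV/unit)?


Sensitivity = (y2 - y1) / (x2 - x1).
S = (406.6 - 97.9) / (89.2 - 10.1)
S = 308.7 / 79.1
S = 3.9027 mV/unit

3.9027 mV/unit


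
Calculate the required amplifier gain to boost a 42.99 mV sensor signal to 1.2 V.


Gain = Vout / Vin (converting to same units).
G = 1.2 V / 42.99 mV
G = 1200.0 mV / 42.99 mV
G = 27.91

27.91


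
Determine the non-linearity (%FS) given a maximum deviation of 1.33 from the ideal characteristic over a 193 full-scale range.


Linearity error = (max deviation / full scale) * 100%.
Linearity = (1.33 / 193) * 100
Linearity = 0.689 %FS

0.689 %FS


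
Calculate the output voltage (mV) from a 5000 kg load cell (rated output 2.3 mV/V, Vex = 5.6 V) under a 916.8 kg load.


Vout = rated_output * Vex * (load / capacity).
Vout = 2.3 * 5.6 * (916.8 / 5000)
Vout = 2.3 * 5.6 * 0.18336
Vout = 2.362 mV

2.362 mV


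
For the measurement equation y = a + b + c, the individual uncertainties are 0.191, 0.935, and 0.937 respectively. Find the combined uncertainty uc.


For a sum of independent quantities, uc = sqrt(u1^2 + u2^2 + u3^2).
uc = sqrt(0.191^2 + 0.935^2 + 0.937^2)
uc = sqrt(0.036481 + 0.874225 + 0.877969)
uc = 1.3374

1.3374


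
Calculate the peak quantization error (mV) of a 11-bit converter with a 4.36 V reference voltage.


The maximum quantization error is +/- LSB/2.
LSB = Vref / 2^n = 4.36 / 2048 = 0.00212891 V
Max error = LSB / 2 = 0.00212891 / 2 = 0.00106445 V
Max error = 1.0645 mV

1.0645 mV


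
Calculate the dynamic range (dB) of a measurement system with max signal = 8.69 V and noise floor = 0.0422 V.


Dynamic range = 20 * log10(Vmax / Vnoise).
DR = 20 * log10(8.69 / 0.0422)
DR = 20 * log10(205.92)
DR = 46.27 dB

46.27 dB


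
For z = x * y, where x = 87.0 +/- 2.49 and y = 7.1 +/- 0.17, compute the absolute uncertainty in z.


For a product z = x*y, the relative uncertainty is:
uz/z = sqrt((ux/x)^2 + (uy/y)^2)
Relative uncertainties: ux/x = 2.49/87.0 = 0.028621
uy/y = 0.17/7.1 = 0.023944
z = 87.0 * 7.1 = 617.7
uz = 617.7 * sqrt(0.028621^2 + 0.023944^2) = 23.05

23.05


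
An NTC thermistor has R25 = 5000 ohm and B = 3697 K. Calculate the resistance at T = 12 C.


NTC thermistor equation: Rt = R25 * exp(B * (1/T - 1/T25)).
T in Kelvin: 285.15 K, T25 = 298.15 K
1/T - 1/T25 = 1/285.15 - 1/298.15 = 0.00015291
B * (1/T - 1/T25) = 3697 * 0.00015291 = 0.5653
Rt = 5000 * exp(0.5653) = 8799.9 ohm

8799.9 ohm


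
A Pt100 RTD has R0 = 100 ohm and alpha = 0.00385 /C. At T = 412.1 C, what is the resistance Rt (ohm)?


The RTD equation: Rt = R0 * (1 + alpha * T).
Rt = 100 * (1 + 0.00385 * 412.1)
Rt = 100 * (1 + 1.586585)
Rt = 100 * 2.586585
Rt = 258.659 ohm

258.659 ohm


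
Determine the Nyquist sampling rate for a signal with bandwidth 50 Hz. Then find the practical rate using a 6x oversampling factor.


By Nyquist theorem, fs_min = 2 * fmax.
fs_min = 2 * 50 = 100 Hz
Practical rate = 6 * fs_min = 6 * 100 = 600 Hz

fs_min = 100 Hz, fs_practical = 600 Hz


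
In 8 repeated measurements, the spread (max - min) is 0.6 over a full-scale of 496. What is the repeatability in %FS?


Repeatability = (spread / full scale) * 100%.
R = (0.6 / 496) * 100
R = 0.121 %FS

0.121 %FS


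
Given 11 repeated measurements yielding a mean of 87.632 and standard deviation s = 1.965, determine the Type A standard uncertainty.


The standard uncertainty for Type A evaluation is u = s / sqrt(n).
u = 1.965 / sqrt(11)
u = 1.965 / 3.3166
u = 0.5925

0.5925


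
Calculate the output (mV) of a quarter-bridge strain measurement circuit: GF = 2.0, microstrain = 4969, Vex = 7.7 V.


Quarter bridge output: Vout = (GF * epsilon * Vex) / 4.
Vout = (2.0 * 4969e-6 * 7.7) / 4
Vout = 0.0765226 / 4 V
Vout = 0.01913065 V = 19.1306 mV

19.1306 mV


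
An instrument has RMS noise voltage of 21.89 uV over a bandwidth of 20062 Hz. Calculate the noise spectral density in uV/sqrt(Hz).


Noise spectral density = Vrms / sqrt(BW).
NSD = 21.89 / sqrt(20062)
NSD = 21.89 / 141.6404
NSD = 0.1545 uV/sqrt(Hz)

0.1545 uV/sqrt(Hz)


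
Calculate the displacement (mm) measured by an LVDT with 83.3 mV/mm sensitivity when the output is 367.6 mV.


Displacement = Vout / sensitivity.
d = 367.6 / 83.3
d = 4.413 mm

4.413 mm


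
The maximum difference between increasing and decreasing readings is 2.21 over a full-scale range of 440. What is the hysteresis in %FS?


Hysteresis = (max difference / full scale) * 100%.
H = (2.21 / 440) * 100
H = 0.502 %FS

0.502 %FS


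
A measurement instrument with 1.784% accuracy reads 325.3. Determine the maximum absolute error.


Absolute error = (accuracy% / 100) * reading.
Error = (1.784 / 100) * 325.3
Error = 0.01784 * 325.3
Error = 5.8034

5.8034


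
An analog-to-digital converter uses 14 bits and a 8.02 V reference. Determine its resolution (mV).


The resolution (LSB) of an ADC is Vref / 2^n.
LSB = 8.02 / 2^14
LSB = 8.02 / 16384
LSB = 0.0004895 V = 0.48950195 mV

0.48950195 mV


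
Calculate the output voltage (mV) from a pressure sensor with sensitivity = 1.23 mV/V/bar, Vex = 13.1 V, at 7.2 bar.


Output = sensitivity * Vex * P.
Vout = 1.23 * 13.1 * 7.2
Vout = 16.113 * 7.2
Vout = 116.01 mV

116.01 mV


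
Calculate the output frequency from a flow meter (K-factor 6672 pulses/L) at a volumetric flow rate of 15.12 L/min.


Frequency = K * Q / 60 (converting L/min to L/s).
f = 6672 * 15.12 / 60
f = 100880.64 / 60
f = 1681.34 Hz

1681.34 Hz


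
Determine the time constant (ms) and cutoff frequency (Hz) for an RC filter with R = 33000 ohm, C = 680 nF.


Time constant: tau = R * C.
tau = 33000 * 6.80e-07 = 0.02244 s
tau = 22.44 ms
Cutoff frequency: fc = 1 / (2*pi*R*C).
fc = 1 / (2*pi*0.02244) = 7.09 Hz

tau = 22.44 ms, fc = 7.09 Hz


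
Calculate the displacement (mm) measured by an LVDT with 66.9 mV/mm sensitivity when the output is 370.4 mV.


Displacement = Vout / sensitivity.
d = 370.4 / 66.9
d = 5.537 mm

5.537 mm
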